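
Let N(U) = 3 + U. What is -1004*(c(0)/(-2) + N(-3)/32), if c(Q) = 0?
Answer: 0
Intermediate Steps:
-1004*(c(0)/(-2) + N(-3)/32) = -1004*(0/(-2) + (3 - 3)/32) = -1004*(0*(-1/2) + 0*(1/32)) = -1004*(0 + 0) = -1004*0 = 0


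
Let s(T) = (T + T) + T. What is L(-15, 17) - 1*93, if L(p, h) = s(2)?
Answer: -87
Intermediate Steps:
s(T) = 3*T (s(T) = 2*T + T = 3*T)
L(p, h) = 6 (L(p, h) = 3*2 = 6)
L(-15, 17) - 1*93 = 6 - 1*93 = 6 - 93 = -87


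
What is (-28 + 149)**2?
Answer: 14641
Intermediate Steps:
(-28 + 149)**2 = 121**2 = 14641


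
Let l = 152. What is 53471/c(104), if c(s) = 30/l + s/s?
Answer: 4063796/91 ≈ 44657.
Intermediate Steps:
c(s) = 91/76 (c(s) = 30/152 + s/s = 30*(1/152) + 1 = 15/76 + 1 = 91/76)
53471/c(104) = 53471/(91/76) = 53471*(76/91) = 4063796/91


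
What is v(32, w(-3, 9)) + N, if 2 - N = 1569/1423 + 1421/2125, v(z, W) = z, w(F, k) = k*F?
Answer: 97455542/3023875 ≈ 32.229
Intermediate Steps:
w(F, k) = F*k
N = 691542/3023875 (N = 2 - (1569/1423 + 1421/2125) = 2 - 1*5356208/3023875 = 2 - 5356208/3023875 = 691542/3023875 ≈ 0.22869)
v(32, w(-3, 9)) + N = 32 + 691542/3023875 = 97455542/3023875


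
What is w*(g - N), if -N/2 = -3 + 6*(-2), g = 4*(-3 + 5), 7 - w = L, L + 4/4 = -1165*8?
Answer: -205216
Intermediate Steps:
L = -9321 (L = -1 - 1165*8 = -1 - 9320 = -9321)
w = 9328 (w = 7 - 1*(-9321) = 7 + 9321 = 9328)
g = 8 (g = 4*2 = 8)
N = 30 (N = -2*(-3 + 6*(-2)) = -2*(-3 - 12) = -2*(-15) = 30)
w*(g - N) = 9328*(8 - 1*30) = 9328*(8 - 30) = 9328*(-22) = -205216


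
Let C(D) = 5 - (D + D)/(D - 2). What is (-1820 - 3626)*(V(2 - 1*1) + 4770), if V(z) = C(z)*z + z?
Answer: -26020988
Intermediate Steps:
C(D) = 5 - 2*D/(-2 + D)
V(z) = z + z*(-10 + 3*z)/(-2 + z) (V(z) = ((-10 + 3*z)/(-2 + z))*z + z = z*(-10 + 3*z)/(-2 + z) + z = z + z*(-10 + 3*z)/(-2 + z))
(-1820 - 3626)*(V(2 - 1*1) + 4770) = (-1820 - 3626)*(4*(2 - 1*1)*(-3 + (2 - 1*1))/(-2 + (2 - 1*1)) + 4770) = -5446*(4*(2 - 1)*(-3 + (2 - 1))/(-2 + (2 - 1)) + 4770) = -5446*(4*1*(-3 + 1)/(-2 + 1) + 4770) = -5446*(4*1*(-2)/(-1) + 4770) = -5446*(4*1*(-1)*(-2) + 4770) = -5446*(8 + 4770) = -5446*4778 = -26020988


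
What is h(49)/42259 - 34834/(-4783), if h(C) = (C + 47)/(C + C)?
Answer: 72130679878/9904115053 ≈ 7.2829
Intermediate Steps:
h(C) = (47 + C)/(2*C) (h(C) = (47 + C)/((2*C)) = (1/(2*C))*(47 + C) = (47 + C)/(2*C))
h(49)/42259 - 34834/(-4783) = ((½)*(47 + 49)/49)/42259 - 34834/(-4783) = ((½)*(1/49)*96)*(1/42259) - 34834*(-1/4783) = (48/49)*(1/42259) + 34834/4783 = 48/2070691 + 34834/4783 = 72130679878/9904115053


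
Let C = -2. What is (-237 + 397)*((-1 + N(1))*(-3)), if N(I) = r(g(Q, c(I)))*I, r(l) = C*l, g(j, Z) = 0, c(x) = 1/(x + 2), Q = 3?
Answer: 480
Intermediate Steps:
c(x) = 1/(2 + x)
r(l) = -2*l
N(I) = 0 (N(I) = (-2*0)*I = 0*I = 0)
(-237 + 397)*((-1 + N(1))*(-3)) = (-237 + 397)*((-1 + 0)*(-3)) = 160*(-1*(-3)) = 160*3 = 480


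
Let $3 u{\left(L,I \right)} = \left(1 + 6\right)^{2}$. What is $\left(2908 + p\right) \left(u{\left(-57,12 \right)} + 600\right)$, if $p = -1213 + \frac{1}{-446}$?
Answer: $\frac{1397786681}{1338} \approx 1.0447 \cdot 10^{6}$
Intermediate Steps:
$p = - \frac{540999}{446}$ ($p = -1213 - \frac{1}{446} = - \frac{540999}{446} \approx -1213.0$)
$u{\left(L,I \right)} = \frac{49}{3}$ ($u{\left(L,I \right)} = \frac{\left(1 + 6\right)^{2}}{3} = \frac{7^{2}}{3} = \frac{1}{3} \cdot 49 = \frac{49}{3}$)
$\left(2908 + p\right) \left(u{\left(-57,12 \right)} + 600\right) = \left(2908 - \frac{540999}{446}\right) \left(\frac{49}{3} + 600\right) = \frac{755969}{446} \cdot \frac{1849}{3} = \frac{1397786681}{1338}$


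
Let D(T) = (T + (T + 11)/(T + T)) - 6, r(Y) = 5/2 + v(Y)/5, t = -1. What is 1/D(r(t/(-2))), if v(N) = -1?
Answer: -115/93 ≈ -1.2366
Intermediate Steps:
r(Y) = 23/10 (r(Y) = 5/2 - 1/5 = 5*(½) - 1*⅕ = 5/2 - ⅕ = 23/10)
D(T) = -6 + T + (11 + T)/(2*T) (D(T) = (T + (11 + T)/((2*T))) - 6 = (T + (11 + T)*(1/(2*T))) - 6 = (T + (11 + T)/(2*T)) - 6 = -6 + T + (11 + T)/(2*T))
1/D(r(t/(-2))) = 1/(-11/2 + 23/10 + 11/(2*(23/10))) = 1/(-11/2 + 23/10 + (11/2)*(10/23)) = 1/(-11/2 + 23/10 + 55/23) = 1/(-93/115) = -115/93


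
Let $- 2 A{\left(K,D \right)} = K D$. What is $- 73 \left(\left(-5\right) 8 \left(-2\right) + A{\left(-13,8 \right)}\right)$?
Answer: $-9636$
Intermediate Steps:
$A{\left(K,D \right)} = - \frac{D K}{2}$ ($A{\left(K,D \right)} = - \frac{K D}{2} = - \frac{D K}{2}$)
$- 73 \left(\left(-5\right) 8 \left(-2\right) + A{\left(-13,8 \right)}\right) = - 73 \left(\left(-5\right) 8 \left(-2\right) - 4 \left(-13\right)\right) = - 73 \left(\left(-40\right) \left(-2\right) + 52\right) = - 73 \left(80 + 52\right) = \left(-73\right) 132 = -9636$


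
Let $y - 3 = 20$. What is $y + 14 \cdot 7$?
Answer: $121$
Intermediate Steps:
$y = 23$ ($y = 3 + 20 = 23$)
$y + 14 \cdot 7 = 23 + 14 \cdot 7 = 23 + 98 = 121$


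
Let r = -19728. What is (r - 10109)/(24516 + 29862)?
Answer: -29837/54378 ≈ -0.54870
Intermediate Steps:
(r - 10109)/(24516 + 29862) = (-19728 - 10109)/(24516 + 29862) = -29837/54378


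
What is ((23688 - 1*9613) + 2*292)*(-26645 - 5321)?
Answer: -468589594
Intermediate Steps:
((23688 - 1*9613) + 2*292)*(-26645 - 5321) = ((23688 - 9613) + 584)*(-31966) = (14075 + 584)*(-31966) = 14659*(-31966) = -468589594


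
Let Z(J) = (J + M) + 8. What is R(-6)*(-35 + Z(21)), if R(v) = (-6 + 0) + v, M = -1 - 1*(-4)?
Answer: 36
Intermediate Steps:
M = 3 (M = -1 + 4 = 3)
Z(J) = 11 + J (Z(J) = (J + 3) + 8 = (3 + J) + 8 = 11 + J)
R(v) = -6 + v
R(-6)*(-35 + Z(21)) = (-6 - 6)*(-35 + (11 + 21)) = -12*(-35 + 32) = -12*(-3) = 36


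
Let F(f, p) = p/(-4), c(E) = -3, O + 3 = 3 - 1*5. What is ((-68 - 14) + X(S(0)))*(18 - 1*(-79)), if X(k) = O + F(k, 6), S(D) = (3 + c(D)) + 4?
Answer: -17169/2 ≈ -8584.5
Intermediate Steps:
O = -5 (O = -3 + (3 - 1*5) = -3 + (3 - 5) = -3 - 2 = -5)
F(f, p) = -p/4 (F(f, p) = p*(-¼) = -p/4)
S(D) = 4 (S(D) = (3 - 3) + 4 = 0 + 4 = 4)
X(k) = -13/2 (X(k) = -5 - ¼*6 = -5 - 3/2 = -13/2)
((-68 - 14) + X(S(0)))*(18 - 1*(-79)) = ((-68 - 14) - 13/2)*(18 - 1*(-79)) = (-82 - 13/2)*(18 + 79) = -177/2*97 = -17169/2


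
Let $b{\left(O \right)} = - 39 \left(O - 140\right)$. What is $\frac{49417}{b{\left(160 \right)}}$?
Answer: $- \frac{49417}{780} \approx -63.355$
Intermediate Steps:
$b{\left(O \right)} = 5460 - 39 O$ ($b{\left(O \right)} = - 39 \left(-140 + O\right) = 5460 - 39 O$)
$\frac{49417}{b{\left(160 \right)}} = \frac{49417}{5460 - 6240} = \frac{49417}{-780} = 49417 \left(- \frac{1}{780}\right) = - \frac{49417}{780}$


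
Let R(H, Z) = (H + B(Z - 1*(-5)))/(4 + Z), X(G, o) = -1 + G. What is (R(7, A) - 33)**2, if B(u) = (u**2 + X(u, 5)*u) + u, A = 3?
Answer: 9216/49 ≈ 188.08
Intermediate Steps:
B(u) = u + u**2 + u*(-1 + u) (B(u) = (u**2 + (-1 + u)*u) + u = (u**2 + u*(-1 + u)) + u = u + u**2 + u*(-1 + u))
R(H, Z) = (H + 2*(5 + Z)**2)/(4 + Z) (R(H, Z) = (H + 2*(Z - 1*(-5))**2)/(4 + Z) = (H + 2*(Z + 5)**2)/(4 + Z) = (H + 2*(5 + Z)**2)/(4 + Z))
(R(7, A) - 33)**2 = ((7 + 2*(5 + 3)**2)/(4 + 3) - 33)**2 = ((7 + 2*8**2)/7 - 33)**2 = ((7 + 2*64)/7 - 33)**2 = ((7 + 128)/7 - 33)**2 = ((1/7)*135 - 33)**2 = (135/7 - 33)**2 = (-96/7)**2 = 9216/49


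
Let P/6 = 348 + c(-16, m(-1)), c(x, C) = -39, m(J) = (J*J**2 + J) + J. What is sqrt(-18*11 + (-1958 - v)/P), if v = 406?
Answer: 2*I*sqrt(4756746)/309 ≈ 14.116*I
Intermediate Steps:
m(J) = J**3 + 2*J (m(J) = (J**3 + J) + J = (J + J**3) + J = J**3 + 2*J)
P = 1854 (P = 6*(348 - 39) = 6*309 = 1854)
sqrt(-18*11 + (-1958 - v)/P) = sqrt(-18*11 + (-1958 - 1*406)/1854) = sqrt(-198 + (-1958 - 406)*(1/1854)) = sqrt(-198 - 2364*1/1854) = sqrt(-198 - 394/309) = sqrt(-61576/309) = 2*I*sqrt(4756746)/309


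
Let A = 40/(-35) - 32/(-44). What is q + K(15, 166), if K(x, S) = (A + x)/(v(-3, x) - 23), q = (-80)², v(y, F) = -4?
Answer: 13304477/2079 ≈ 6399.5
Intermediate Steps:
A = -32/77 (A = 40*(-1/35) - 32*(-1/44) = -8/7 + 8/11 = -32/77 ≈ -0.41558)
q = 6400
K(x, S) = 32/2079 - x/27 (K(x, S) = (-32/77 + x)/(-4 - 23) = (-32/77 + x)/(-27) = (-32/77 + x)*(-1/27) = 32/2079 - x/27)
q + K(15, 166) = 6400 + (32/2079 - 1/27*15) = 6400 + (32/2079 - 5/9) = 6400 - 1123/2079 = 13304477/2079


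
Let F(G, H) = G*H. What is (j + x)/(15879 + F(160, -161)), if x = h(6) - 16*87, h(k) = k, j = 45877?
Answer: -44491/9881 ≈ -4.5027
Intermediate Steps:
x = -1386 (x = 6 - 16*87 = 6 - 1392 = -1386)
(j + x)/(15879 + F(160, -161)) = (45877 - 1386)/(15879 + 160*(-161)) = 44491/(15879 - 25760) = 44491/(-9881) = 44491*(-1/9881) = -44491/9881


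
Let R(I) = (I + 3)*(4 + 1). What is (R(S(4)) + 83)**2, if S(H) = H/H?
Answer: 10609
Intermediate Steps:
S(H) = 1
R(I) = 15 + 5*I (R(I) = (3 + I)*5 = 15 + 5*I)
(R(S(4)) + 83)**2 = ((15 + 5*1) + 83)**2 = ((15 + 5) + 83)**2 = (20 + 83)**2 = 103**2 = 10609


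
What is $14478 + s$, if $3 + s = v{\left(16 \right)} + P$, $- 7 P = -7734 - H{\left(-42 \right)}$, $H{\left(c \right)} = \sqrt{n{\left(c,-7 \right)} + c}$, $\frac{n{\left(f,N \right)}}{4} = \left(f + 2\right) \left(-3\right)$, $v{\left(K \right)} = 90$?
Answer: $\frac{109689}{7} + \frac{\sqrt{438}}{7} \approx 15673.0$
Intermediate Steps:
$n{\left(f,N \right)} = -24 - 12 f$ ($n{\left(f,N \right)} = 4 \left(f + 2\right) \left(-3\right) = 4 \left(2 + f\right) \left(-3\right) = 4 \left(-6 - 3 f\right) = -24 - 12 f$)
$H{\left(c \right)} = \sqrt{-24 - 11 c}$ ($H{\left(c \right)} = \sqrt{\left(-24 - 12 c\right) + c} = \sqrt{-24 - 11 c}$)
$P = \frac{7734}{7} + \frac{\sqrt{438}}{7}$ ($P = - \frac{-7734 - \sqrt{-24 - -462}}{7} = - \frac{-7734 - \sqrt{-24 + 462}}{7} = - \frac{-7734 - \sqrt{438}}{7} = \frac{7734}{7} + \frac{\sqrt{438}}{7} \approx 1107.8$)
$s = \frac{8343}{7} + \frac{\sqrt{438}}{7}$ ($s = -3 + \left(90 + \left(\frac{7734}{7} + \frac{\sqrt{438}}{7}\right)\right) = -3 + \left(\frac{8364}{7} + \frac{\sqrt{438}}{7}\right) = \frac{8343}{7} + \frac{\sqrt{438}}{7} \approx 1194.8$)
$14478 + s = 14478 + \left(\frac{8343}{7} + \frac{\sqrt{438}}{7}\right) = \frac{109689}{7} + \frac{\sqrt{438}}{7}$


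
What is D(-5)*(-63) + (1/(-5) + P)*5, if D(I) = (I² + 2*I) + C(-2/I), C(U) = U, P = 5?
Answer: -4731/5 ≈ -946.20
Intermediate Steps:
D(I) = I² - 2/I + 2*I (D(I) = (I² + 2*I) - 2/I = I² - 2/I + 2*I)
D(-5)*(-63) + (1/(-5) + P)*5 = ((-2 + (-5)²*(2 - 5))/(-5))*(-63) + (1/(-5) + 5)*5 = -(-2 + 25*(-3))/5*(-63) + (1*(-⅕) + 5)*5 = -(-2 - 75)/5*(-63) + (-⅕ + 5)*5 = -⅕*(-77)*(-63) + (24/5)*5 = (77/5)*(-63) + 24 = -4851/5 + 24 = -4731/5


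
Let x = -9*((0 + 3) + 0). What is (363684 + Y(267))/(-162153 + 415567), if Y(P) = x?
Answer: 51951/36202 ≈ 1.4350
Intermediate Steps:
x = -27 (x = -9*(3 + 0) = -9*3 = -27)
Y(P) = -27
(363684 + Y(267))/(-162153 + 415567) = (363684 - 27)/(-162153 + 415567) = 363657/253414 = 363657*(1/253414) = 51951/36202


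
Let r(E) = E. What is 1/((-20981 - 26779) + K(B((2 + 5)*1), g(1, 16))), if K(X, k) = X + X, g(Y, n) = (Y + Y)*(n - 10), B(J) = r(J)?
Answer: -1/47746 ≈ -2.0944e-5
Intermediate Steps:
B(J) = J
g(Y, n) = 2*Y*(-10 + n) (g(Y, n) = (2*Y)*(-10 + n) = 2*Y*(-10 + n))
K(X, k) = 2*X
1/((-20981 - 26779) + K(B((2 + 5)*1), g(1, 16))) = 1/((-20981 - 26779) + 2*((2 + 5)*1)) = 1/(-47760 + 2*(7*1)) = 1/(-47760 + 2*7) = 1/(-47760 + 14) = 1/(-47746) = -1/47746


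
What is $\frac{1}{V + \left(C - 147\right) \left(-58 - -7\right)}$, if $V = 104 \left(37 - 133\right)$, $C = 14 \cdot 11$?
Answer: $- \frac{1}{10341} \approx -9.6702 \cdot 10^{-5}$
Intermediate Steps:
$C = 154$
$V = -9984$ ($V = 104 \left(-96\right) = -9984$)
$\frac{1}{V + \left(C - 147\right) \left(-58 - -7\right)} = \frac{1}{-9984 + \left(154 - 147\right) \left(-58 - -7\right)} = \frac{1}{-9984 + 7 \left(-58 + 7\right)} = \frac{1}{-9984 + 7 \left(-51\right)} = \frac{1}{-9984 - 357} = \frac{1}{-10341} = - \frac{1}{10341}$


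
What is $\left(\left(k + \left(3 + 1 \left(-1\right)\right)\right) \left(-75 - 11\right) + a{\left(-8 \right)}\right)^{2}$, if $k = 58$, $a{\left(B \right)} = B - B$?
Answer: $26625600$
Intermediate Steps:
$a{\left(B \right)} = 0$
$\left(\left(k + \left(3 + 1 \left(-1\right)\right)\right) \left(-75 - 11\right) + a{\left(-8 \right)}\right)^{2} = \left(\left(58 + \left(3 + 1 \left(-1\right)\right)\right) \left(-75 - 11\right) + 0\right)^{2} = \left(\left(58 + \left(3 - 1\right)\right) \left(-86\right) + 0\right)^{2} = \left(\left(58 + 2\right) \left(-86\right) + 0\right)^{2} = \left(60 \left(-86\right) + 0\right)^{2} = \left(-5160 + 0\right)^{2} = \left(-5160\right)^{2} = 26625600$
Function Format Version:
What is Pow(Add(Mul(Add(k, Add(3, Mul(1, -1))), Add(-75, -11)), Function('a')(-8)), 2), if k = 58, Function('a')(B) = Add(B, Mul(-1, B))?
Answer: 26625600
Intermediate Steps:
Function('a')(B) = 0
Pow(Add(Mul(Add(k, Add(3, Mul(1, -1))), Add(-75, -11)), Function('a')(-8)), 2) = Pow(Add(Mul(Add(58, Add(3, Mul(1, -1))), Add(-75, -11)), 0), 2) = Pow(Add(Mul(Add(58, Add(3, -1)), -86), 0), 2) = Pow(Add(Mul(Add(58, 2), -86), 0), 2) = Pow(Add(Mul(60, -86), 0), 2) = Pow(Add(-5160, 0), 2) = Pow(-5160, 2) = 26625600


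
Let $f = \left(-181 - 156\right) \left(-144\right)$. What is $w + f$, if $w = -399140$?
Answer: $-350612$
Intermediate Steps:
$f = 48528$ ($f = \left(-337\right) \left(-144\right) = 48528$)
$w + f = -399140 + 48528 = -350612$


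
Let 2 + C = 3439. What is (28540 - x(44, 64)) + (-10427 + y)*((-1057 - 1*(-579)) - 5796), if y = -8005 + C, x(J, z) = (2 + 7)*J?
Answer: 94106774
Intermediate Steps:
C = 3437 (C = -2 + 3439 = 3437)
x(J, z) = 9*J
y = -4568 (y = -8005 + 3437 = -4568)
(28540 - x(44, 64)) + (-10427 + y)*((-1057 - 1*(-579)) - 5796) = (28540 - 9*44) + (-10427 - 4568)*((-1057 - 1*(-579)) - 5796) = (28540 - 1*396) - 14995*((-1057 + 579) - 5796) = (28540 - 396) - 14995*(-478 - 5796) = 28144 - 14995*(-6274) = 28144 + 94078630 = 94106774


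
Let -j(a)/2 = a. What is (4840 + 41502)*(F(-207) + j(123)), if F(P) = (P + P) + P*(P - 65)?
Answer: 2578654248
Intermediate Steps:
F(P) = 2*P + P*(-65 + P)
j(a) = -2*a
(4840 + 41502)*(F(-207) + j(123)) = (4840 + 41502)*(-207*(-63 - 207) - 2*123) = 46342*(-207*(-270) - 246) = 46342*(55890 - 246) = 46342*55644 = 2578654248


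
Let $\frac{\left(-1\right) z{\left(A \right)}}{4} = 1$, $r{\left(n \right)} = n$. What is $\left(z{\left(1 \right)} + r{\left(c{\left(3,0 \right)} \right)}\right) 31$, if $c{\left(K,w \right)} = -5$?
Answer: $-279$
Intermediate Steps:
$z{\left(A \right)} = -4$ ($z{\left(A \right)} = \left(-4\right) 1 = -4$)
$\left(z{\left(1 \right)} + r{\left(c{\left(3,0 \right)} \right)}\right) 31 = \left(-4 - 5\right) 31 = \left(-9\right) 31 = -279$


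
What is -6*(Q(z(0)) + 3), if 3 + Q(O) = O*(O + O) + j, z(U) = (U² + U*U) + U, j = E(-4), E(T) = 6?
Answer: -36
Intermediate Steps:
j = 6
z(U) = U + 2*U² (z(U) = (U² + U²) + U = 2*U² + U = U + 2*U²)
Q(O) = 3 + 2*O² (Q(O) = -3 + (O*(O + O) + 6) = -3 + (O*(2*O) + 6) = -3 + (2*O² + 6) = -3 + (6 + 2*O²) = 3 + 2*O²)
-6*(Q(z(0)) + 3) = -6*((3 + 2*(0*(1 + 2*0))²) + 3) = -6*((3 + 2*(0*(1 + 0))²) + 3) = -6*((3 + 2*(0*1)²) + 3) = -6*((3 + 2*0²) + 3) = -6*((3 + 2*0) + 3) = -6*((3 + 0) + 3) = -6*(3 + 3) = -6*6 = -36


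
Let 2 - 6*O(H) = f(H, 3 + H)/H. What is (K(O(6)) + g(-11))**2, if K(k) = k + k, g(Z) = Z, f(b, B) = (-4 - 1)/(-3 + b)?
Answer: 305809/2916 ≈ 104.87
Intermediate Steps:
f(b, B) = -5/(-3 + b)
O(H) = 1/3 + 5/(6*H*(-3 + H)) (O(H) = 1/3 - (-5/(-3 + H))/(6*H) = 1/3 - (-5)/(6*H*(-3 + H)) = 1/3 + 5/(6*H*(-3 + H)))
K(k) = 2*k
(K(O(6)) + g(-11))**2 = (2*((1/6)*(5 + 2*6*(-3 + 6))/(6*(-3 + 6))) - 11)**2 = (2*((1/6)*(1/6)*(5 + 2*6*3)/3) - 11)**2 = (2*((1/6)*(1/6)*(1/3)*(5 + 36)) - 11)**2 = (2*((1/6)*(1/6)*(1/3)*41) - 11)**2 = (2*(41/108) - 11)**2 = (41/54 - 11)**2 = (-553/54)**2 = 305809/2916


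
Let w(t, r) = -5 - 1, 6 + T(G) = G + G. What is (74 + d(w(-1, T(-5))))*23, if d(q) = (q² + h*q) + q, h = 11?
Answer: 874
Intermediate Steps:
T(G) = -6 + 2*G (T(G) = -6 + (G + G) = -6 + 2*G)
w(t, r) = -6
d(q) = q² + 12*q (d(q) = (q² + 11*q) + q = q² + 12*q)
(74 + d(w(-1, T(-5))))*23 = (74 - 6*(12 - 6))*23 = (74 - 6*6)*23 = (74 - 36)*23 = 38*23 = 874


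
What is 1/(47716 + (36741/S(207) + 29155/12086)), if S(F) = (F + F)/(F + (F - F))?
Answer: 6043/399375297 ≈ 1.5131e-5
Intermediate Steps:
S(F) = 2 (S(F) = (2*F)/(F + 0) = (2*F)/F = 2)
1/(47716 + (36741/S(207) + 29155/12086)) = 1/(47716 + (36741/2 + 29155/12086)) = 1/(47716 + 111027509/6043) = 1/(399375297/6043) = 6043/399375297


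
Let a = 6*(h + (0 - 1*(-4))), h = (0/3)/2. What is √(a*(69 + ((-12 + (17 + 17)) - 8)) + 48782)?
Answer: √50774 ≈ 225.33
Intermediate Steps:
h = 0 (h = (0*(⅓))*(½) = 0*(½) = 0)
a = 24 (a = 6*(0 + (0 - 1*(-4))) = 6*(0 + (0 + 4)) = 6*(0 + 4) = 6*4 = 24)
√(a*(69 + ((-12 + (17 + 17)) - 8)) + 48782) = √(24*(69 + ((-12 + (17 + 17)) - 8)) + 48782) = √(24*(69 + ((-12 + 34) - 8)) + 48782) = √(24*(69 + (22 - 8)) + 48782) = √(24*(69 + 14) + 48782) = √(24*83 + 48782) = √(1992 + 48782) = √50774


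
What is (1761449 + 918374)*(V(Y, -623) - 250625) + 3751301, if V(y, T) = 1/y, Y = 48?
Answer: -32238087947729/48 ≈ -6.7163e+11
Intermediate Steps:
(1761449 + 918374)*(V(Y, -623) - 250625) + 3751301 = (1761449 + 918374)*(1/48 - 250625) + 3751301 = 2679823*(1/48 - 250625) + 3751301 = 2679823*(-12029999/48) + 3751301 = -32238268010177/48 + 3751301 = -32238087947729/48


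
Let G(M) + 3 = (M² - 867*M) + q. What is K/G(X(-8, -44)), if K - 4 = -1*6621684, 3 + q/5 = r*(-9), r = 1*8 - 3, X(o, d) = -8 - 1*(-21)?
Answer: 1324336/2269 ≈ 583.67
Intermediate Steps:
X(o, d) = 13 (X(o, d) = -8 + 21 = 13)
r = 5 (r = 8 - 3 = 5)
q = -240 (q = -15 + 5*(5*(-9)) = -15 + 5*(-45) = -15 - 225 = -240)
K = -6621680 (K = 4 - 1*6621684 = 4 - 6621684 = -6621680)
G(M) = -243 + M² - 867*M (G(M) = -3 + ((M² - 867*M) - 240) = -3 + (-240 + M² - 867*M) = -243 + M² - 867*M)
K/G(X(-8, -44)) = -6621680/(-243 + 13² - 867*13) = -6621680/(-243 + 169 - 11271) = -6621680/(-11345) = -6621680*(-1/11345) = 1324336/2269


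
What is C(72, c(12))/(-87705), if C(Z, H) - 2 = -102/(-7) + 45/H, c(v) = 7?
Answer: -23/87705 ≈ -0.00026224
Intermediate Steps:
C(Z, H) = 116/7 + 45/H (C(Z, H) = 2 + (-102/(-7) + 45/H) = 2 + (-102*(-1/7) + 45/H) = 2 + (102/7 + 45/H) = 116/7 + 45/H)
C(72, c(12))/(-87705) = (116/7 + 45/7)/(-87705) = (116/7 + 45*(1/7))*(-1/87705) = (116/7 + 45/7)*(-1/87705) = 23*(-1/87705) = -23/87705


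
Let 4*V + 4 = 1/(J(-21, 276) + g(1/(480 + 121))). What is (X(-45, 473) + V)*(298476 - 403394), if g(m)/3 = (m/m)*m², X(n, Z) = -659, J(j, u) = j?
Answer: 55289954686681/798444 ≈ 6.9247e+7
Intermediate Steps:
g(m) = 3*m² (g(m) = 3*((m/m)*m²) = 3*(1*m²) = 3*m²)
V = -30702073/30340872 (V = -1 + 1/(4*(-21 + 3*(1/(480 + 121))²)) = -1 + 1/(4*(-21 + 3*(1/601)²)) = -1 + 1/(4*(-21 + 3*(1/361201))) = -1 + 1/(4*(-21 + 3/361201)) = -1 + 1/(4*(-7585218/361201)) = -1 + (¼)*(-361201/7585218) = -1 - 361201/30340872 = -30702073/30340872 ≈ -1.0119)
(X(-45, 473) + V)*(298476 - 403394) = (-659 - 30702073/30340872)*(298476 - 403394) = -20025336721/30340872*(-104918) = 55289954686681/798444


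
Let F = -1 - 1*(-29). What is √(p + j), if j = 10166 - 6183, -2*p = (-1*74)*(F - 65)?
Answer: √2614 ≈ 51.127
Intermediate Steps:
F = 28 (F = -1 + 29 = 28)
p = -1369 (p = -(-1*74)*(28 - 65)/2 = -(-37)*(-37) = -½*2738 = -1369)
j = 3983
√(p + j) = √(-1369 + 3983) = √2614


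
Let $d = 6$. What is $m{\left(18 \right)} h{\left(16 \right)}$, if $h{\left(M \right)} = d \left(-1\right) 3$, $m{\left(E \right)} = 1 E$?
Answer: $-324$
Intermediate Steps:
$m{\left(E \right)} = E$
$h{\left(M \right)} = -18$ ($h{\left(M \right)} = 6 \left(-1\right) 3 = \left(-6\right) 3 = -18$)
$m{\left(18 \right)} h{\left(16 \right)} = 18 \left(-18\right) = -324$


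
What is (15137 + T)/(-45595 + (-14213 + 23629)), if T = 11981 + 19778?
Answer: -46896/36179 ≈ -1.2962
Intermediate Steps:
T = 31759
(15137 + T)/(-45595 + (-14213 + 23629)) = (15137 + 31759)/(-45595 + (-14213 + 23629)) = 46896/(-45595 + 9416) = 46896/(-36179) = 46896*(-1/36179) = -46896/36179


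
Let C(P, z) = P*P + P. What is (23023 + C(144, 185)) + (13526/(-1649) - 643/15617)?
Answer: 11653574950/265489 ≈ 43895.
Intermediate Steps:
C(P, z) = P + P² (C(P, z) = P² + P = P + P²)
(23023 + C(144, 185)) + (13526/(-1649) - 643/15617) = (23023 + 144*(1 + 144)) + (13526/(-1649) - 643/15617) = (23023 + 144*145) + (13526*(-1/1649) - 643*1/15617) = (23023 + 20880) + (-13526/1649 - 643/15617) = 43903 - 2188617/265489 = 11653574950/265489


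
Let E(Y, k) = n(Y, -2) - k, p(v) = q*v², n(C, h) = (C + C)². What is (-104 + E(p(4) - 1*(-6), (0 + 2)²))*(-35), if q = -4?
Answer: -467180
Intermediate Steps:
n(C, h) = 4*C² (n(C, h) = (2*C)² = 4*C²)
p(v) = -4*v²
E(Y, k) = -k + 4*Y² (E(Y, k) = 4*Y² - k = -k + 4*Y²)
(-104 + E(p(4) - 1*(-6), (0 + 2)²))*(-35) = (-104 + (-(0 + 2)² + 4*(-4*4² - 1*(-6))²))*(-35) = (-104 + (-1*2² + 4*(-4*16 + 6)²))*(-35) = (-104 + (-1*4 + 4*(-64 + 6)²))*(-35) = (-104 + (-4 + 4*(-58)²))*(-35) = (-104 + (-4 + 4*3364))*(-35) = (-104 + (-4 + 13456))*(-35) = (-104 + 13452)*(-35) = 13348*(-35) = -467180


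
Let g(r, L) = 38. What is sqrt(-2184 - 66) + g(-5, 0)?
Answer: 38 + 15*I*sqrt(10) ≈ 38.0 + 47.434*I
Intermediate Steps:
sqrt(-2184 - 66) + g(-5, 0) = sqrt(-2184 - 66) + 38 = sqrt(-2250) + 38 = 15*I*sqrt(10) + 38 = 38 + 15*I*sqrt(10)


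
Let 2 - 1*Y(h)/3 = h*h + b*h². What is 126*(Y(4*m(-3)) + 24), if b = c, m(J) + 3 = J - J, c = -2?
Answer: 58212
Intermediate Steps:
m(J) = -3 (m(J) = -3 + (J - J) = -3 + 0 = -3)
b = -2
Y(h) = 6 + 3*h² (Y(h) = 6 - 3*(h*h - 2*h²) = 6 - 3*(h² - 2*h²) = 6 - (-3)*h² = 6 + 3*h²)
126*(Y(4*m(-3)) + 24) = 126*((6 + 3*(4*(-3))²) + 24) = 126*((6 + 3*(-12)²) + 24) = 126*((6 + 3*144) + 24) = 126*((6 + 432) + 24) = 126*(438 + 24) = 126*462 = 58212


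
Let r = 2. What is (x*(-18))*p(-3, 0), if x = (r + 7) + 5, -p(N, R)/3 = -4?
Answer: -3024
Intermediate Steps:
p(N, R) = 12 (p(N, R) = -3*(-4) = 12)
x = 14 (x = (2 + 7) + 5 = 9 + 5 = 14)
(x*(-18))*p(-3, 0) = (14*(-18))*12 = -252*12 = -3024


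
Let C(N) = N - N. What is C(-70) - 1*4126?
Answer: -4126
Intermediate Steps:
C(N) = 0
C(-70) - 1*4126 = 0 - 1*4126 = 0 - 4126 = -4126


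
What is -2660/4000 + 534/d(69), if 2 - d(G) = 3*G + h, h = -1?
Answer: -11161/3400 ≈ -3.2826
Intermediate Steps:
d(G) = 3 - 3*G (d(G) = 2 - (3*G - 1) = 2 - (-1 + 3*G) = 2 + (1 - 3*G) = 3 - 3*G)
-2660/4000 + 534/d(69) = -2660/4000 + 534/(3 - 3*69) = -2660*1/4000 + 534/(3 - 207) = -133/200 + 534/(-204) = -133/200 + 534*(-1/204) = -133/200 - 89/34 = -11161/3400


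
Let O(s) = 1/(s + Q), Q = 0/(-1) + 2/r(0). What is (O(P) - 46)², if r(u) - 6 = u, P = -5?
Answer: 418609/196 ≈ 2135.8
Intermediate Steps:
r(u) = 6 + u
Q = ⅓ (Q = 0/(-1) + 2/(6 + 0) = 0*(-1) + 2/6 = 0 + 2*(⅙) = 0 + ⅓ = ⅓ ≈ 0.33333)
O(s) = 1/(⅓ + s) (O(s) = 1/(s + ⅓) = 1/(⅓ + s))
(O(P) - 46)² = (3/(1 + 3*(-5)) - 46)² = (3/(1 - 15) - 46)² = (3/(-14) - 46)² = (3*(-1/14) - 46)² = (-3/14 - 46)² = (-647/14)² = 418609/196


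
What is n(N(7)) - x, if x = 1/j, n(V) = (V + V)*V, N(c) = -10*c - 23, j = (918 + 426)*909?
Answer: 21132897407/1221696 ≈ 17298.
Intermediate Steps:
j = 1221696 (j = 1344*909 = 1221696)
N(c) = -23 - 10*c
n(V) = 2*V² (n(V) = (2*V)*V = 2*V²)
x = 1/1221696 ≈ 8.1853e-7
n(N(7)) - x = 2*(-23 - 10*7)² - 1*1/1221696 = 2*(-23 - 70)² - 1/1221696 = 2*(-93)² - 1/1221696 = 2*8649 - 1/1221696 = 17298 - 1/1221696 = 21132897407/1221696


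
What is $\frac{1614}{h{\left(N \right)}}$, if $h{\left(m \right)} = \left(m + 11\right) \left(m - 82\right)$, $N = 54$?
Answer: $- \frac{807}{910} \approx -0.88681$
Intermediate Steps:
$h{\left(m \right)} = \left(-82 + m\right) \left(11 + m\right)$ ($h{\left(m \right)} = \left(11 + m\right) \left(-82 + m\right) = \left(-82 + m\right) \left(11 + m\right)$)
$\frac{1614}{h{\left(N \right)}} = \frac{1614}{-902 + 54^{2} - 3834} = \frac{1614}{-902 + 2916 - 3834} = \frac{1614}{-1820} = 1614 \left(- \frac{1}{1820}\right) = - \frac{807}{910}$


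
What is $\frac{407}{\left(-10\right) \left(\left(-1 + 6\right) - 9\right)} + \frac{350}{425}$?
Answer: $\frac{7479}{680} \approx 10.999$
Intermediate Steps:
$\frac{407}{\left(-10\right) \left(\left(-1 + 6\right) - 9\right)} + \frac{350}{425} = \frac{407}{\left(-10\right) \left(5 - 9\right)} + 350 \cdot \frac{1}{425} = \frac{407}{\left(-10\right) \left(-4\right)} + \frac{14}{17} = \frac{407}{40} + \frac{14}{17} = \frac{7479}{680}$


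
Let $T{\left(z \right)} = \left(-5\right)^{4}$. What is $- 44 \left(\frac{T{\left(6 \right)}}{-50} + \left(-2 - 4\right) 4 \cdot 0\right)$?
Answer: $550$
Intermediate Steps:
$T{\left(z \right)} = 625$
$- 44 \left(\frac{T{\left(6 \right)}}{-50} + \left(-2 - 4\right) 4 \cdot 0\right) = - 44 \left(\frac{625}{-50} + \left(-2 - 4\right) 4 \cdot 0\right) = - 44 \left(625 \left(- \frac{1}{50}\right) - 0\right) = - 44 \left(- \frac{25}{2} + 0\right) = \left(-44\right) \left(- \frac{25}{2}\right) = 550$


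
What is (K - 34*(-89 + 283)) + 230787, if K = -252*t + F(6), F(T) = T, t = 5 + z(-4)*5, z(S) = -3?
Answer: 226717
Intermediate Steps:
t = -10 (t = 5 - 3*5 = 5 - 15 = -10)
K = 2526 (K = -252*(-10) + 6 = 2520 + 6 = 2526)
(K - 34*(-89 + 283)) + 230787 = (2526 - 34*(-89 + 283)) + 230787 = (2526 - 34*194) + 230787 = (2526 - 6596) + 230787 = -4070 + 230787 = 226717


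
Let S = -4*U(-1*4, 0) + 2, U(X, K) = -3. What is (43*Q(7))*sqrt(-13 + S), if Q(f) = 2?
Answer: 86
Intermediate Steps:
S = 14 (S = -4*(-3) + 2 = 12 + 2 = 14)
(43*Q(7))*sqrt(-13 + S) = (43*2)*sqrt(-13 + 14) = 86*sqrt(1) = 86*1 = 86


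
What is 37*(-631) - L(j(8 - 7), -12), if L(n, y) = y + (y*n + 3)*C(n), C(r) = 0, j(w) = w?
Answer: -23335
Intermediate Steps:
L(n, y) = y (L(n, y) = y + (y*n + 3)*0 = y + (n*y + 3)*0 = y + (3 + n*y)*0 = y + 0 = y)
37*(-631) - L(j(8 - 7), -12) = 37*(-631) - 1*(-12) = -23347 + 12 = -23335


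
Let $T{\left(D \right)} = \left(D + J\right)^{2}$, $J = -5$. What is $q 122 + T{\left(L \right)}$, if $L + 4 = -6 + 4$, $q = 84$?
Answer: $10369$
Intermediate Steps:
$L = -6$ ($L = -4 + \left(-6 + 4\right) = -4 - 2 = -6$)
$T{\left(D \right)} = \left(-5 + D\right)^{2}$ ($T{\left(D \right)} = \left(D - 5\right)^{2} = \left(-5 + D\right)^{2}$)
$q 122 + T{\left(L \right)} = 84 \cdot 122 + \left(-5 - 6\right)^{2} = 10248 + \left(-11\right)^{2} = 10248 + 121 = 10369$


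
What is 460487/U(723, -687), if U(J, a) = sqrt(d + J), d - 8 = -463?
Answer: 460487*sqrt(67)/134 ≈ 28129.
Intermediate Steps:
d = -455 (d = 8 - 463 = -455)
U(J, a) = sqrt(-455 + J)
460487/U(723, -687) = 460487/(sqrt(-455 + 723)) = 460487/(sqrt(268)) = 460487/((2*sqrt(67))) = 460487*(sqrt(67)/134) = 460487*sqrt(67)/134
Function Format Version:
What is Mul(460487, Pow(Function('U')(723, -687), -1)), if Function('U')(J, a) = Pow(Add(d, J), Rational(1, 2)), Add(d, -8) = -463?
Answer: Mul(Rational(460487, 134), Pow(67, Rational(1, 2))) ≈ 28129.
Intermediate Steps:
d = -455 (d = Add(8, -463) = -455)
Function('U')(J, a) = Pow(Add(-455, J), Rational(1, 2))
Mul(460487, Pow(Function('U')(723, -687), -1)) = Mul(460487, Pow(Pow(Add(-455, 723), Rational(1, 2)), -1)) = Mul(460487, Pow(Pow(268, Rational(1, 2)), -1)) = Mul(460487, Pow(Mul(2, Pow(67, Rational(1, 2))), -1)) = Mul(460487, Mul(Rational(1, 134), Pow(67, Rational(1, 2)))) = Mul(Rational(460487, 134), Pow(67, Rational(1, 2)))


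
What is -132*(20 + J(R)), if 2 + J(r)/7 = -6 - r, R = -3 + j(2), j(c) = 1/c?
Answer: 2442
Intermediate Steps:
R = -5/2 (R = -3 + 1/2 = -5/2 ≈ -2.5000)
J(r) = -56 - 7*r (J(r) = -14 + 7*(-6 - r) = -14 + (-42 - 7*r) = -56 - 7*r)
-132*(20 + J(R)) = -132*(20 + (-56 - 7*(-5/2))) = -132*(20 + (-56 + 35/2)) = -132*(20 - 77/2) = -132*(-37/2) = 2442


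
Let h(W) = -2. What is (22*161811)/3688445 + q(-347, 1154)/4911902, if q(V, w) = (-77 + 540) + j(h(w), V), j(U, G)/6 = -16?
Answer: 17486948698799/18117280372390 ≈ 0.96521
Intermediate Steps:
j(U, G) = -96 (j(U, G) = 6*(-16) = -96)
q(V, w) = 367 (q(V, w) = (-77 + 540) - 96 = 463 - 96 = 367)
(22*161811)/3688445 + q(-347, 1154)/4911902 = (22*161811)/3688445 + 367/4911902 = 3559842*(1/3688445) + 367*(1/4911902) = 3559842/3688445 + 367/4911902 = 17486948698799/18117280372390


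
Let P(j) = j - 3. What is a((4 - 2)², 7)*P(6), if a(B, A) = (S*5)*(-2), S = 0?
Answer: 0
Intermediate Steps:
P(j) = -3 + j
a(B, A) = 0 (a(B, A) = (0*5)*(-2) = 0*(-2) = 0)
a((4 - 2)², 7)*P(6) = 0*(-3 + 6) = 0*3 = 0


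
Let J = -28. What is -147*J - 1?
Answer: 4115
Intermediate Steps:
-147*J - 1 = -147*(-28) - 1 = 4116 - 1 = 4115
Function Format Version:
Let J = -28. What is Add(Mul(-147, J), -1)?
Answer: 4115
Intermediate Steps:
Add(Mul(-147, J), -1) = Add(Mul(-147, -28), -1) = Add(4116, -1) = 4115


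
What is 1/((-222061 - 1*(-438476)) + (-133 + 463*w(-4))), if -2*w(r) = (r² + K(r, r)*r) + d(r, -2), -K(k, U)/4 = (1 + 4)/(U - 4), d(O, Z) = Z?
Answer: 1/215356 ≈ 4.6435e-6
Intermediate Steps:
K(k, U) = -20/(-4 + U) (K(k, U) = -4*(1 + 4)/(U - 4) = -20/(-4 + U))
w(r) = 1 - r²/2 + 10*r/(-4 + r) (w(r) = -((r² + (-20/(-4 + r))*r) - 2)/2 = -((r² - 20*r/(-4 + r)) - 2)/2 = -(-2 + r² - 20*r/(-4 + r))/2 = 1 - r²/2 + 10*r/(-4 + r))
1/((-222061 - 1*(-438476)) + (-133 + 463*w(-4))) = 1/((-222061 - 1*(-438476)) + (-133 + 463*((20*(-4) + (-4 - 4)*(2 - 1*(-4)²))/(2*(-4 - 4))))) = 1/((-222061 + 438476) + (-133 + 463*((½)*(-80 - 8*(2 - 1*16))/(-8)))) = 1/(216415 + (-133 + 463*((½)*(-⅛)*(-80 - 8*(2 - 16))))) = 1/(216415 + (-133 + 463*((½)*(-⅛)*(-80 - 8*(-14))))) = 1/(216415 + (-133 + 463*((½)*(-⅛)*(-80 + 112)))) = 1/(216415 + (-133 + 463*((½)*(-⅛)*32))) = 1/(216415 + (-133 + 463*(-2))) = 1/(216415 + (-133 - 926)) = 1/(216415 - 1059) = 1/215356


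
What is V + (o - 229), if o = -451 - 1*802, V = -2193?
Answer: -3675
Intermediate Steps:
o = -1253 (o = -451 - 802 = -1253)
V + (o - 229) = -2193 + (-1253 - 229) = -2193 - 1482 = -3675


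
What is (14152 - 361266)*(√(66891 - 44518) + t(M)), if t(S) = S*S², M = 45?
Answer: -31630763250 - 347114*√22373 ≈ -3.1683e+10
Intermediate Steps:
t(S) = S³
(14152 - 361266)*(√(66891 - 44518) + t(M)) = (14152 - 361266)*(√(66891 - 44518) + 45³) = -347114*(√22373 + 91125) = -347114*(91125 + √22373) = -31630763250 - 347114*√22373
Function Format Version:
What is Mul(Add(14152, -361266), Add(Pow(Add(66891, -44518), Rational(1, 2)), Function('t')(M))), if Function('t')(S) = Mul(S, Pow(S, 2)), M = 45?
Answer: Add(-31630763250, Mul(-347114, Pow(22373, Rational(1, 2)))) ≈ -3.1683e+10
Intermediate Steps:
Function('t')(S) = Pow(S, 3)
Mul(Add(14152, -361266), Add(Pow(Add(66891, -44518), Rational(1, 2)), Function('t')(M))) = Mul(Add(14152, -361266), Add(Pow(Add(66891, -44518), Rational(1, 2)), Pow(45, 3))) = Mul(-347114, Add(Pow(22373, Rational(1, 2)), 91125)) = Mul(-347114, Add(91125, Pow(22373, Rational(1, 2)))) = Add(-31630763250, Mul(-347114, Pow(22373, Rational(1, 2))))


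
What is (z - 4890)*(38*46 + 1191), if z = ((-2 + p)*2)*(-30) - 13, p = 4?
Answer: -14762597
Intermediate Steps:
z = -133 (z = ((-2 + 4)*2)*(-30) - 13 = (2*2)*(-30) - 13 = 4*(-30) - 13 = -120 - 13 = -133)
(z - 4890)*(38*46 + 1191) = (-133 - 4890)*(38*46 + 1191) = -5023*(1748 + 1191) = -5023*2939 = -14762597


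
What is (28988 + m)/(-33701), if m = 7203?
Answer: -36191/33701 ≈ -1.0739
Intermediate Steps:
(28988 + m)/(-33701) = (28988 + 7203)/(-33701) = 36191*(-1/33701) = -36191/33701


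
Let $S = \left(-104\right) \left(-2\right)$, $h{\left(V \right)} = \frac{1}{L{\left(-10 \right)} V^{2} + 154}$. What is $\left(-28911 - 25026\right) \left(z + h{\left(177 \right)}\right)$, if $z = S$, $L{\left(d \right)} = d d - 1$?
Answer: $- \frac{34797930249537}{3101725} \approx -1.1219 \cdot 10^{7}$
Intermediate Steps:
$L{\left(d \right)} = -1 + d^{2}$ ($L{\left(d \right)} = d^{2} - 1 = -1 + d^{2}$)
$h{\left(V \right)} = \frac{1}{154 + 99 V^{2}}$ ($h{\left(V \right)} = \frac{1}{\left(-1 + \left(-10\right)^{2}\right) V^{2} + 154} = \frac{1}{\left(-1 + 100\right) V^{2} + 154} = \frac{1}{99 V^{2} + 154} = \frac{1}{154 + 99 V^{2}}$)
$S = 208$
$z = 208$
$\left(-28911 - 25026\right) \left(z + h{\left(177 \right)}\right) = \left(-28911 - 25026\right) \left(208 + \frac{1}{11 \left(14 + 9 \cdot 177^{2}\right)}\right) = - 53937 \left(208 + \frac{1}{11 \left(14 + 9 \cdot 31329\right)}\right) = - 53937 \left(208 + \frac{1}{11 \left(14 + 281961\right)}\right) = - 53937 \left(208 + \frac{1}{11 \cdot 281975}\right) = - 53937 \left(208 + \frac{1}{11} \cdot \frac{1}{281975}\right) = - 53937 \left(208 + \frac{1}{3101725}\right) = \left(-53937\right) \frac{645158801}{3101725} = - \frac{34797930249537}{3101725}$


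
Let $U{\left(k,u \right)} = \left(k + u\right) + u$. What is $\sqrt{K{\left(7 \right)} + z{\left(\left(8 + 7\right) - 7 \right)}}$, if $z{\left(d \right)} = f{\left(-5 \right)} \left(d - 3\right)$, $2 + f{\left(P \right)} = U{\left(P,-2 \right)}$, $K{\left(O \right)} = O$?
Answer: $4 i \sqrt{3} \approx 6.9282 i$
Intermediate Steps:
$U{\left(k,u \right)} = k + 2 u$
$f{\left(P \right)} = -6 + P$ ($f{\left(P \right)} = -2 + \left(P + 2 \left(-2\right)\right) = -2 + \left(P - 4\right) = -2 + \left(-4 + P\right) = -6 + P$)
$z{\left(d \right)} = 33 - 11 d$ ($z{\left(d \right)} = \left(-6 - 5\right) \left(d - 3\right) = - 11 \left(-3 + d\right) = 33 - 11 d$)
$\sqrt{K{\left(7 \right)} + z{\left(\left(8 + 7\right) - 7 \right)}} = \sqrt{7 + \left(33 - 11 \left(\left(8 + 7\right) - 7\right)\right)} = \sqrt{7 + \left(33 - 11 \left(15 - 7\right)\right)} = \sqrt{7 + \left(33 - 88\right)} = \sqrt{7 - 55} = \sqrt{-48} = 4 i \sqrt{3}$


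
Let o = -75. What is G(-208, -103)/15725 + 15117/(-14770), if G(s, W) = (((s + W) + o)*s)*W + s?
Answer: -24476744853/46451650 ≈ -526.93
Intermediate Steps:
G(s, W) = s + W*s*(-75 + W + s) (G(s, W) = (((s + W) - 75)*s)*W + s = (((W + s) - 75)*s)*W + s = ((-75 + W + s)*s)*W + s = (s*(-75 + W + s))*W + s = W*s*(-75 + W + s) + s = s + W*s*(-75 + W + s))
G(-208, -103)/15725 + 15117/(-14770) = -208*(1 + (-103)² - 75*(-103) - 103*(-208))/15725 + 15117/(-14770) = -208*(1 + 10609 + 7725 + 21424)*(1/15725) + 15117*(-1/14770) = -208*39759*(1/15725) - 15117/14770 = -8269872*1/15725 - 15117/14770 = -8269872/15725 - 15117/14770 = -24476744853/46451650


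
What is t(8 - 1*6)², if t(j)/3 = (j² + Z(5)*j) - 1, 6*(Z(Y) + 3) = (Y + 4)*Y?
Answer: 1296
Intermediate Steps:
Z(Y) = -3 + Y*(4 + Y)/6 (Z(Y) = -3 + ((Y + 4)*Y)/6 = -3 + ((4 + Y)*Y)/6 = -3 + (Y*(4 + Y))/6 = -3 + Y*(4 + Y)/6)
t(j) = -3 + 3*j² + 27*j/2 (t(j) = 3*((j² + (-3 + (⅙)*5² + (⅔)*5)*j) - 1) = 3*((j² + (-3 + (⅙)*25 + 10/3)*j) - 1) = 3*((j² + (-3 + 25/6 + 10/3)*j) - 1) = 3*((j² + 9*j/2) - 1) = 3*(-1 + j² + 9*j/2) = -3 + 3*j² + 27*j/2)
t(8 - 1*6)² = (-3 + 3*(8 - 1*6)² + 27*(8 - 1*6)/2)² = (-3 + 3*(8 - 6)² + 27*(8 - 6)/2)² = (-3 + 3*2² + (27/2)*2)² = (-3 + 3*4 + 27)² = (-3 + 12 + 27)² = 36² = 1296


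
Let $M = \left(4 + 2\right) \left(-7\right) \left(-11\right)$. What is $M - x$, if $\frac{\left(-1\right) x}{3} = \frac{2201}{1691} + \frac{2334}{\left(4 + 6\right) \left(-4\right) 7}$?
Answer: $\frac{104378109}{236740} \approx 440.9$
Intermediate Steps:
$x = \frac{4995771}{236740}$ ($x = - 3 \left(\frac{2201}{1691} + \frac{2334}{\left(4 + 6\right) \left(-4\right) 7}\right) = - 3 \left(2201 \cdot \frac{1}{1691} + \frac{2334}{10 \left(-4\right) 7}\right) = - 3 \left(\frac{2201}{1691} + \frac{2334}{\left(-40\right) 7}\right) = - 3 \left(\frac{2201}{1691} + \frac{2334}{-280}\right) = - 3 \left(\frac{2201}{1691} + 2334 \left(- \frac{1}{280}\right)\right) = - 3 \left(\frac{2201}{1691} - \frac{1167}{140}\right) = \left(-3\right) \left(- \frac{1665257}{236740}\right) = \frac{4995771}{236740} \approx 21.102$)
$M = 462$ ($M = 6 \left(-7\right) \left(-11\right) = \left(-42\right) \left(-11\right) = 462$)
$M - x = 462 - \frac{4995771}{236740} = \frac{104378109}{236740}$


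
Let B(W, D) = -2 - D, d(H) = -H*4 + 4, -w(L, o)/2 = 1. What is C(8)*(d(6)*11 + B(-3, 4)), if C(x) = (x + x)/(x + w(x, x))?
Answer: -1808/3 ≈ -602.67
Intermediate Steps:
w(L, o) = -2 (w(L, o) = -2*1 = -2)
d(H) = 4 - 4*H (d(H) = -4*H + 4 = 4 - 4*H)
C(x) = 2*x/(-2 + x) (C(x) = (x + x)/(x - 2) = (2*x)/(-2 + x) = 2*x/(-2 + x))
C(8)*(d(6)*11 + B(-3, 4)) = (2*8/(-2 + 8))*((4 - 4*6)*11 + (-2 - 1*4)) = (2*8/6)*((4 - 24)*11 + (-2 - 4)) = (2*8*(⅙))*(-20*11 - 6) = 8*(-220 - 6)/3 = (8/3)*(-226) = -1808/3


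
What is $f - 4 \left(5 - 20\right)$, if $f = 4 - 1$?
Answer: $63$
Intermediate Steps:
$f = 3$ ($f = 4 - 1 = 3$)
$f - 4 \left(5 - 20\right) = 3 - 4 \left(5 - 20\right) = 3 - -60 = 3 + 60 = 63$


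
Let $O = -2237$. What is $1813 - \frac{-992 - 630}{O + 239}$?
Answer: $\frac{1810376}{999} \approx 1812.2$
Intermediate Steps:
$1813 - \frac{-992 - 630}{O + 239} = 1813 - \frac{-992 - 630}{-2237 + 239} = 1813 - - \frac{1622}{-1998} = 1813 - \left(-1622\right) \left(- \frac{1}{1998}\right) = 1813 - \frac{811}{999} = \frac{1810376}{999}$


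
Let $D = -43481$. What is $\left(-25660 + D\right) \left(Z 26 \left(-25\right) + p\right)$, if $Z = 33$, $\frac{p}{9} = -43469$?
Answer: $28532485611$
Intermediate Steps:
$p = -391221$ ($p = 9 \left(-43469\right) = -391221$)
$\left(-25660 + D\right) \left(Z 26 \left(-25\right) + p\right) = \left(-25660 - 43481\right) \left(33 \cdot 26 \left(-25\right) - 391221\right) = - 69141 \left(858 \left(-25\right) - 391221\right) = - 69141 \left(-21450 - 391221\right) = \left(-69141\right) \left(-412671\right) = 28532485611$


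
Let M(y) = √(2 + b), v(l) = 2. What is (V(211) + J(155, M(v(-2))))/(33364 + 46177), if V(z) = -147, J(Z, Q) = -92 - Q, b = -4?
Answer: -239/79541 - I*√2/79541 ≈ -0.0030047 - 1.778e-5*I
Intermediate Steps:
M(y) = I*√2 (M(y) = √(2 - 4) = √(-2) = I*√2)
(V(211) + J(155, M(v(-2))))/(33364 + 46177) = (-147 + (-92 - I*√2))/(33364 + 46177) = (-147 + (-92 - I*√2))/79541 = (-239 - I*√2)*(1/79541) = -239/79541 - I*√2/79541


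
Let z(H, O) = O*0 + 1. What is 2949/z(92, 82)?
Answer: 2949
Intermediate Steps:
z(H, O) = 1 (z(H, O) = 0 + 1 = 1)
2949/z(92, 82) = 2949/1 = 2949*1 = 2949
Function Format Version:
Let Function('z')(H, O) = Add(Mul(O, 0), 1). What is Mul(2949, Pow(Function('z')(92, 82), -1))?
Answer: 2949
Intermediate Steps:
Function('z')(H, O) = 1 (Function('z')(H, O) = Add(0, 1) = 1)
Mul(2949, Pow(Function('z')(92, 82), -1)) = Mul(2949, Pow(1, -1)) = Mul(2949, 1) = 2949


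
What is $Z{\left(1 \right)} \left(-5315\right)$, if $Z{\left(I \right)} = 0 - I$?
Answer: $5315$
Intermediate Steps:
$Z{\left(I \right)} = - I$
$Z{\left(1 \right)} \left(-5315\right) = \left(-1\right) 1 \left(-5315\right) = \left(-1\right) \left(-5315\right) = 5315$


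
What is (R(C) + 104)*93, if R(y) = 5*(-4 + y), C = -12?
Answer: 2232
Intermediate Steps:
R(y) = -20 + 5*y
(R(C) + 104)*93 = ((-20 + 5*(-12)) + 104)*93 = ((-20 - 60) + 104)*93 = (-80 + 104)*93 = 24*93 = 2232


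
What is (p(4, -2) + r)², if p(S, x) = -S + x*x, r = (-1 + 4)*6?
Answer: 324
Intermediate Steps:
r = 18 (r = 3*6 = 18)
p(S, x) = x² - S (p(S, x) = -S + x² = x² - S)
(p(4, -2) + r)² = (((-2)² - 1*4) + 18)² = ((4 - 4) + 18)² = (0 + 18)² = 18² = 324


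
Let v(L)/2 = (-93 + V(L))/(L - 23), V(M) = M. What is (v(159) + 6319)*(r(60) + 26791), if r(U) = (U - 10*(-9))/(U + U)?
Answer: 23028367551/136 ≈ 1.6933e+8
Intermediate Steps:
r(U) = (90 + U)/(2*U) (r(U) = (U + 90)/((2*U)) = (90 + U)*(1/(2*U)) = (90 + U)/(2*U))
v(L) = 2*(-93 + L)/(-23 + L) (v(L) = 2*((-93 + L)/(L - 23)) = 2*((-93 + L)/(-23 + L)) = 2*(-93 + L)/(-23 + L))
(v(159) + 6319)*(r(60) + 26791) = (2*(-93 + 159)/(-23 + 159) + 6319)*((½)*(90 + 60)/60 + 26791) = (2*66/136 + 6319)*((½)*(1/60)*150 + 26791) = (2*(1/136)*66 + 6319)*(5/4 + 26791) = (33/34 + 6319)*(107169/4) = (214879/34)*(107169/4) = 23028367551/136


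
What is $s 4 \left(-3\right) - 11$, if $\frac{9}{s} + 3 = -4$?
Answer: $\frac{31}{7} \approx 4.4286$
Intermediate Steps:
$s = - \frac{9}{7}$ ($s = \frac{9}{-3 - 4} = \frac{9}{-7} = 9 \left(- \frac{1}{7}\right) = - \frac{9}{7} \approx -1.2857$)
$s 4 \left(-3\right) - 11 = - \frac{9 \cdot 4 \left(-3\right)}{7} - 11 = \left(- \frac{9}{7}\right) \left(-12\right) - 11 = \frac{108}{7} - 11 = \frac{31}{7}$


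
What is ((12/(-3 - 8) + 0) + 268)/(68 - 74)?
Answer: -1468/33 ≈ -44.485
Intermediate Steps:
((12/(-3 - 8) + 0) + 268)/(68 - 74) = ((12/(-11) + 0) + 268)/(-6) = ((-1/11*12 + 0) + 268)*(-1/6) = ((-12/11 + 0) + 268)*(-1/6) = (-12/11 + 268)*(-1/6) = (2936/11)*(-1/6) = -1468/33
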